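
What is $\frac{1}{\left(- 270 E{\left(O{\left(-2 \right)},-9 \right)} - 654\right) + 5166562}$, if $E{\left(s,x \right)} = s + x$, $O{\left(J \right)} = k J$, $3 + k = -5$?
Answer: $\frac{1}{5164018} \approx 1.9365 \cdot 10^{-7}$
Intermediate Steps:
$k = -8$ ($k = -3 - 5 = -8$)
$O{\left(J \right)} = - 8 J$
$\frac{1}{\left(- 270 E{\left(O{\left(-2 \right)},-9 \right)} - 654\right) + 5166562} = \frac{1}{\left(- 270 \left(\left(-8\right) \left(-2\right) - 9\right) - 654\right) + 5166562} = \frac{1}{\left(- 270 \left(16 - 9\right) - 654\right) + 5166562} = \frac{1}{\left(\left(-270\right) 7 - 654\right) + 5166562} = \frac{1}{\left(-1890 - 654\right) + 5166562} = \frac{1}{-2544 + 5166562} = \frac{1}{5164018}$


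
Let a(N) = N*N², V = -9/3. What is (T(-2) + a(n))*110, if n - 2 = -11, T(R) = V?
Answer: -80520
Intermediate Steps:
V = -3 (V = -9*⅓ = -3)
T(R) = -3
n = -9 (n = 2 - 11 = -9)
a(N) = N³
(T(-2) + a(n))*110 = (-3 + (-9)³)*110 = (-3 - 729)*110 = -732*110 = -80520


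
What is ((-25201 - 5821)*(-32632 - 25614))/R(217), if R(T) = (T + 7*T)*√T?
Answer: 451726853*√217/94178 ≈ 70657.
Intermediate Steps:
R(T) = 8*T^(3/2) (R(T) = (8*T)*√T = 8*T^(3/2))
((-25201 - 5821)*(-32632 - 25614))/R(217) = ((-25201 - 5821)*(-32632 - 25614))/((8*217^(3/2))) = (-31022*(-58246))/((8*(217*√217))) = 1806907412/((1736*√217)) = 1806907412*(√217/376712) = 451726853*√217/94178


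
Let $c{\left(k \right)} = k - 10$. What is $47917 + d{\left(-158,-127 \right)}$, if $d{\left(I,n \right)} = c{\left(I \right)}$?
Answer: $47749$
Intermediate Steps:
$c{\left(k \right)} = -10 + k$
$d{\left(I,n \right)} = -10 + I$
$47917 + d{\left(-158,-127 \right)} = 47917 - 168 = 47749$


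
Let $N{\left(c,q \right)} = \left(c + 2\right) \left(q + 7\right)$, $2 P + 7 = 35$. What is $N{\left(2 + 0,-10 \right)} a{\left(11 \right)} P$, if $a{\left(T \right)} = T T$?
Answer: $-20328$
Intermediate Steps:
$P = 14$ ($P = - \frac{7}{2} + \frac{1}{2} \cdot 35 = - \frac{7}{2} + \frac{35}{2} = 14$)
$N{\left(c,q \right)} = \left(2 + c\right) \left(7 + q\right)$
$a{\left(T \right)} = T^{2}$
$N{\left(2 + 0,-10 \right)} a{\left(11 \right)} P = \left(14 + 2 \left(-10\right) + 7 \left(2 + 0\right) + \left(2 + 0\right) \left(-10\right)\right) 11^{2} \cdot 14 = \left(14 - 20 + 7 \cdot 2 + 2 \left(-10\right)\right) 121 \cdot 14 = \left(14 - 20 + 14 - 20\right) 121 \cdot 14 = \left(-12\right) 121 \cdot 14 = \left(-1452\right) 14 = -20328$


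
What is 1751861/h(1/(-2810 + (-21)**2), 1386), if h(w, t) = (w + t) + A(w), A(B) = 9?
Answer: 4150158709/3304754 ≈ 1255.8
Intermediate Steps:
h(w, t) = 9 + t + w (h(w, t) = (w + t) + 9 = (t + w) + 9 = 9 + t + w)
1751861/h(1/(-2810 + (-21)**2), 1386) = 1751861/(9 + 1386 + 1/(-2810 + (-21)**2)) = 1751861/(9 + 1386 + 1/(-2810 + 441)) = 1751861/(9 + 1386 + 1/(-2369)) = 1751861/(9 + 1386 - 1/2369) = 1751861/(3304754/2369) = 1751861*(2369/3304754) = 4150158709/3304754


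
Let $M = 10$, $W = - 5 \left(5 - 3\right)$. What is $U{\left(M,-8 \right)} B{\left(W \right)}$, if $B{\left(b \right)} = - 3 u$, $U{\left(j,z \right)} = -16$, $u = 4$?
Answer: $192$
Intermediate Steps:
$W = -10$ ($W = \left(-5\right) 2 = -10$)
$B{\left(b \right)} = -12$ ($B{\left(b \right)} = \left(-3\right) 4 = -12$)
$U{\left(M,-8 \right)} B{\left(W \right)} = \left(-16\right) \left(-12\right) = 192$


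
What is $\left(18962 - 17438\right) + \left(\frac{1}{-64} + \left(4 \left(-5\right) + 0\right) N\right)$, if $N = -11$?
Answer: $\frac{111615}{64} \approx 1744.0$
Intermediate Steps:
$\left(18962 - 17438\right) + \left(\frac{1}{-64} + \left(4 \left(-5\right) + 0\right) N\right) = \left(18962 - 17438\right) + \left(\frac{1}{-64} + \left(4 \left(-5\right) + 0\right) \left(-11\right)\right) = 1524 - \left(\frac{1}{64} - \left(-20 + 0\right) \left(-11\right)\right) = 1524 - - \frac{14079}{64} = 1524 + \left(- \frac{1}{64} + 220\right) = 1524 + \frac{14079}{64} = \frac{111615}{64}$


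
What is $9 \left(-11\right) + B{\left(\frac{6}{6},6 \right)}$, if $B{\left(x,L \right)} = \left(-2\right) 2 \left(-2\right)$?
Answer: $-91$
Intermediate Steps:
$B{\left(x,L \right)} = 8$ ($B{\left(x,L \right)} = \left(-4\right) \left(-2\right) = 8$)
$9 \left(-11\right) + B{\left(\frac{6}{6},6 \right)} = 9 \left(-11\right) + 8 = -99 + 8 = -91$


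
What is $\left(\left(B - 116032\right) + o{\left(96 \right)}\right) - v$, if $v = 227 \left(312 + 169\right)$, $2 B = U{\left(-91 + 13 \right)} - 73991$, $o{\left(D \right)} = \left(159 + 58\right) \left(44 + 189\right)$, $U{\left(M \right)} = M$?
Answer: $- \frac{423385}{2} \approx -2.1169 \cdot 10^{5}$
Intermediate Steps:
$o{\left(D \right)} = 50561$ ($o{\left(D \right)} = 217 \cdot 233 = 50561$)
$B = - \frac{74069}{2}$ ($B = \frac{\left(-91 + 13\right) - 73991}{2} = \frac{-78 - 73991}{2} = \frac{1}{2} \left(-74069\right) = - \frac{74069}{2} \approx -37035.0$)
$v = 109187$ ($v = 227 \cdot 481 = 109187$)
$\left(\left(B - 116032\right) + o{\left(96 \right)}\right) - v = \left(\left(- \frac{74069}{2} - 116032\right) + 50561\right) - 109187 = \left(- \frac{306133}{2} + 50561\right) - 109187 = - \frac{205011}{2} - 109187 = - \frac{423385}{2}$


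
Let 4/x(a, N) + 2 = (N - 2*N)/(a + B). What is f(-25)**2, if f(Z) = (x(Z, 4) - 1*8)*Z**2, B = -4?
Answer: 29326562500/729 ≈ 4.0228e+7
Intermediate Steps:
x(a, N) = 4/(-2 - N/(-4 + a)) (x(a, N) = 4/(-2 + (N - 2*N)/(a - 4)) = 4/(-2 + (-N)/(-4 + a)) = 4/(-2 - N/(-4 + a)))
f(Z) = Z**2*(-8 + 4*(4 - Z)/(-4 + 2*Z)) (f(Z) = (4*(4 - Z)/(-8 + 4 + 2*Z) - 1*8)*Z**2 = (4*(4 - Z)/(-4 + 2*Z) - 8)*Z**2 = (-8 + 4*(4 - Z)/(-4 + 2*Z))*Z**2 = Z**2*(-8 + 4*(4 - Z)/(-4 + 2*Z)))
f(-25)**2 = ((-25)**2*(24 - 10*(-25))/(-2 - 25))**2 = (625*(24 + 250)/(-27))**2 = (625*(-1/27)*274)**2 = (-171250/27)**2 = 29326562500/729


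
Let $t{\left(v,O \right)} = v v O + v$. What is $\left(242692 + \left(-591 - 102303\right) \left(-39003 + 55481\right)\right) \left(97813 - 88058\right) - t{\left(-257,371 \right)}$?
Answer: $-16537135967122$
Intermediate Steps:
$t{\left(v,O \right)} = v + O v^{2}$ ($t{\left(v,O \right)} = v^{2} O + v = O v^{2} + v = v + O v^{2}$)
$\left(242692 + \left(-591 - 102303\right) \left(-39003 + 55481\right)\right) \left(97813 - 88058\right) - t{\left(-257,371 \right)} = \left(242692 + \left(-591 - 102303\right) \left(-39003 + 55481\right)\right) \left(97813 - 88058\right) - - 257 \left(1 + 371 \left(-257\right)\right) = \left(242692 - 1695487332\right) 9755 - - 257 \left(1 - 95347\right) = \left(242692 - 1695487332\right) 9755 - \left(-257\right) \left(-95346\right) = \left(-1695244640\right) 9755 - 24503922 = -16537111463200 - 24503922 = -16537135967122$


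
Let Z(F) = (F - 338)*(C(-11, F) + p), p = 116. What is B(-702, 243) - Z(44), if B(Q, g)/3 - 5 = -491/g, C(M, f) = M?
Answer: 2501194/81 ≈ 30879.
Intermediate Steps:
B(Q, g) = 15 - 1473/g (B(Q, g) = 15 + 3*(-491/g) = 15 - 1473/g)
Z(F) = -35490 + 105*F (Z(F) = (F - 338)*(-11 + 116) = (-338 + F)*105 = -35490 + 105*F)
B(-702, 243) - Z(44) = (15 - 1473/243) - (-35490 + 105*44) = (15 - 1473*1/243) - (-35490 + 4620) = (15 - 491/81) - 1*(-30870) = 724/81 + 30870 = 2501194/81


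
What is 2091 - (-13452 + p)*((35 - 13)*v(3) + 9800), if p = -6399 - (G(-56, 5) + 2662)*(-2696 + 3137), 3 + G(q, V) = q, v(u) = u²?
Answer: 11675406543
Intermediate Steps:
G(q, V) = -3 + q
p = -1154322 (p = -6399 - ((-3 - 56) + 2662)*(-2696 + 3137) = -6399 - (-59 + 2662)*441 = -6399 - 2603*441 = -6399 - 1*1147923 = -6399 - 1147923 = -1154322)
2091 - (-13452 + p)*((35 - 13)*v(3) + 9800) = 2091 - (-13452 - 1154322)*((35 - 13)*3² + 9800) = 2091 - (-1167774)*(22*9 + 9800) = 2091 - (-1167774)*(198 + 9800) = 2091 - (-1167774)*9998 = 2091 - 1*(-11675404452) = 2091 + 11675404452 = 11675406543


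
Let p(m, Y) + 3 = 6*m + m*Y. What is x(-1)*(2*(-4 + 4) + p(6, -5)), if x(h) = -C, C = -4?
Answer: 12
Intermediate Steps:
p(m, Y) = -3 + 6*m + Y*m (p(m, Y) = -3 + (6*m + m*Y) = -3 + (6*m + Y*m) = -3 + 6*m + Y*m)
x(h) = 4 (x(h) = -1*(-4) = 4)
x(-1)*(2*(-4 + 4) + p(6, -5)) = 4*(2*(-4 + 4) + (-3 + 6*6 - 5*6)) = 4*(2*0 + (-3 + 36 - 30)) = 4*(0 + 3) = 4*3 = 12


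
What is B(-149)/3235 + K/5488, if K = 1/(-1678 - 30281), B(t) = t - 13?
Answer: -28413343939/567389859120 ≈ -0.050077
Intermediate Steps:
B(t) = -13 + t
K = -1/31959 (K = 1/(-31959) = -1/31959 ≈ -3.1290e-5)
B(-149)/3235 + K/5488 = (-13 - 149)/3235 - 1/31959/5488 = -162*1/3235 - 1/31959*1/5488 = -162/3235 - 1/175390992 = -28413343939/567389859120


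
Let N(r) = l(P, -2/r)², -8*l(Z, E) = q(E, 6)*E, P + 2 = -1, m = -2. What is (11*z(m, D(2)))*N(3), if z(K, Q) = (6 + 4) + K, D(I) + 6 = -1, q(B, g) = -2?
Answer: 22/9 ≈ 2.4444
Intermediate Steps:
D(I) = -7 (D(I) = -6 - 1 = -7)
P = -3 (P = -2 - 1 = -3)
l(Z, E) = E/4 (l(Z, E) = -(-1)*E/4 = E/4)
z(K, Q) = 10 + K
N(r) = 1/(4*r²) (N(r) = ((-2/r)/4)² = (-1/(2*r))² = 1/(4*r²))
(11*z(m, D(2)))*N(3) = (11*(10 - 2))*((¼)/3²) = (11*8)*((¼)*(⅑)) = 88*(1/36) = 22/9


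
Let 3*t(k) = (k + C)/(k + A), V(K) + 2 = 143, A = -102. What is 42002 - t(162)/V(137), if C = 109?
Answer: 1066010489/25380 ≈ 42002.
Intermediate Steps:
V(K) = 141 (V(K) = -2 + 143 = 141)
t(k) = (109 + k)/(3*(-102 + k)) (t(k) = ((k + 109)/(k - 102))/3 = ((109 + k)/(-102 + k))/3 = (109 + k)/(3*(-102 + k)))
42002 - t(162)/V(137) = 42002 - (109 + 162)/(3*(-102 + 162))/141 = 42002 - (1/3)*271/60/141 = 42002 - (1/3)*(1/60)*271/141 = 42002 - 271/(180*141) = 42002 - 1*271/25380 = 42002 - 271/25380 = 1066010489/25380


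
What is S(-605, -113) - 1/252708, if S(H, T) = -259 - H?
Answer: 87436967/252708 ≈ 346.00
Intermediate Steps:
S(-605, -113) - 1/252708 = (-259 - 1*(-605)) - 1/252708 = (-259 + 605) - 1*1/252708 = 346 - 1/252708 = 87436967/252708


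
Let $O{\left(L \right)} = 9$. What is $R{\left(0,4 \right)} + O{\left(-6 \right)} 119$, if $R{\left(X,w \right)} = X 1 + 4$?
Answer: $1075$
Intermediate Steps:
$R{\left(X,w \right)} = 4 + X$ ($R{\left(X,w \right)} = X + 4 = 4 + X$)
$R{\left(0,4 \right)} + O{\left(-6 \right)} 119 = \left(4 + 0\right) + 9 \cdot 119 = 4 + 1071 = 1075$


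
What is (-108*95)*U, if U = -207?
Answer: 2123820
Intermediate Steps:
(-108*95)*U = -108*95*(-207) = -10260*(-207) = 2123820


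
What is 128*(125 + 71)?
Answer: 25088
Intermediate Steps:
128*(125 + 71) = 128*196 = 25088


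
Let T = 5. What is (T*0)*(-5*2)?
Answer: 0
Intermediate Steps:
(T*0)*(-5*2) = (5*0)*(-5*2) = 0*(-10) = 0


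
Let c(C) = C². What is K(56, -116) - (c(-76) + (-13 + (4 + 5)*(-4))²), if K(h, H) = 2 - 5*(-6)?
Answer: -8145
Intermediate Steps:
K(h, H) = 32 (K(h, H) = 2 + 30 = 32)
K(56, -116) - (c(-76) + (-13 + (4 + 5)*(-4))²) = 32 - ((-76)² + (-13 + (4 + 5)*(-4))²) = 32 - (5776 + (-13 + 9*(-4))²) = 32 - (5776 + (-13 - 36)²) = 32 - (5776 + (-49)²) = 32 - (5776 + 2401) = 32 - 1*8177 = 32 - 8177 = -8145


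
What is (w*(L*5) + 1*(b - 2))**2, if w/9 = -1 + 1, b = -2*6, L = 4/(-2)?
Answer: 196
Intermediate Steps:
L = -2 (L = 4*(-1/2) = -2)
b = -12
w = 0 (w = 9*(-1 + 1) = 9*0 = 0)
(w*(L*5) + 1*(b - 2))**2 = (0*(-2*5) + 1*(-12 - 2))**2 = (0*(-10) + 1*(-14))**2 = (0 - 14)**2 = (-14)**2 = 196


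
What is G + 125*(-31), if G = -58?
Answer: -3933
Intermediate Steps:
G + 125*(-31) = -58 + 125*(-31) = -58 - 3875 = -3933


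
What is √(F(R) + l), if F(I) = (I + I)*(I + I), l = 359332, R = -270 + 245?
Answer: 2*√90458 ≈ 601.52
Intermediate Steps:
R = -25
F(I) = 4*I² (F(I) = (2*I)*(2*I) = 4*I²)
√(F(R) + l) = √(4*(-25)² + 359332) = √(4*625 + 359332) = √(2500 + 359332) = √361832 = 2*√90458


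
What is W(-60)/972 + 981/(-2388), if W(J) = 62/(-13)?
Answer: -1045331/2514564 ≈ -0.41571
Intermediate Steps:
W(J) = -62/13 (W(J) = 62*(-1/13) = -62/13)
W(-60)/972 + 981/(-2388) = -62/13/972 + 981/(-2388) = -62/13*1/972 + 981*(-1/2388) = -31/6318 - 327/796 = -1045331/2514564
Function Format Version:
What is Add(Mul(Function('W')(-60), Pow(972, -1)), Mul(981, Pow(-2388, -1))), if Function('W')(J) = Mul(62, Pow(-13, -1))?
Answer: Rational(-1045331, 2514564) ≈ -0.41571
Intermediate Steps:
Function('W')(J) = Rational(-62, 13) (Function('W')(J) = Mul(62, Rational(-1, 13)) = Rational(-62, 13))
Add(Mul(Function('W')(-60), Pow(972, -1)), Mul(981, Pow(-2388, -1))) = Add(Mul(Rational(-62, 13), Pow(972, -1)), Mul(981, Pow(-2388, -1))) = Add(Mul(Rational(-62, 13), Rational(1, 972)), Mul(981, Rational(-1, 2388))) = Add(Rational(-31, 6318), Rational(-327, 796)) = Rational(-1045331, 2514564)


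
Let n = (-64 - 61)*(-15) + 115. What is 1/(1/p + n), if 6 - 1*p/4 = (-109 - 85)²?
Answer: 150520/299534799 ≈ 0.00050251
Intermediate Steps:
p = -150520 (p = 24 - 4*(-109 - 85)² = 24 - 4*(-194)² = 24 - 4*37636 = 24 - 150544 = -150520)
n = 1990 (n = -125*(-15) + 115 = 1875 + 115 = 1990)
1/(1/p + n) = 1/(1/(-150520) + 1990) = 1/(-1/150520 + 1990) = 1/(299534799/150520) = 150520/299534799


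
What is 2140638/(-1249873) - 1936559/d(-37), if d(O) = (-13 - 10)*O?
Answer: -2422274489945/1063641923 ≈ -2277.3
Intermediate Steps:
d(O) = -23*O
2140638/(-1249873) - 1936559/d(-37) = 2140638/(-1249873) - 1936559/((-23*(-37))) = 2140638*(-1/1249873) - 1936559/851 = -2140638/1249873 - 1936559*1/851 = -2140638/1249873 - 1936559/851 = -2422274489945/1063641923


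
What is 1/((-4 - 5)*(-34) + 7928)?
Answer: 1/8234 ≈ 0.00012145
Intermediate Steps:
1/((-4 - 5)*(-34) + 7928) = 1/(-9*(-34) + 7928) = 1/(306 + 7928) = 1/8234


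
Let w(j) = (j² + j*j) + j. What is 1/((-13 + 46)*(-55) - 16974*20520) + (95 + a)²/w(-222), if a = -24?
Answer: 323926477189/6319554639480 ≈ 0.051258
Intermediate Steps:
w(j) = j + 2*j² (w(j) = (j² + j²) + j = 2*j² + j = j + 2*j²)
1/((-13 + 46)*(-55) - 16974*20520) + (95 + a)²/w(-222) = 1/((-13 + 46)*(-55) - 16974*20520) + (95 - 24)²/((-222*(1 + 2*(-222)))) = (1/20520)/(33*(-55) - 16974) + 71²/((-222*(1 - 444))) = (1/20520)/(-1815 - 16974) + 5041/((-222*(-443))) = (1/20520)/(-18789) + 5041/98346 = -1/18789*1/20520 + 5041*(1/98346) = -1/385550280 + 5041/98346 = 323926477189/6319554639480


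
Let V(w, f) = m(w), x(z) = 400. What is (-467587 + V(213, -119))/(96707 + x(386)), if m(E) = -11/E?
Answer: -99596042/20683791 ≈ -4.8152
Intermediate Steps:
V(w, f) = -11/w
(-467587 + V(213, -119))/(96707 + x(386)) = (-467587 - 11/213)/(96707 + 400) = (-467587 - 11*1/213)/97107 = (-467587 - 11/213)*(1/97107) = -99596042/213*1/97107 = -99596042/20683791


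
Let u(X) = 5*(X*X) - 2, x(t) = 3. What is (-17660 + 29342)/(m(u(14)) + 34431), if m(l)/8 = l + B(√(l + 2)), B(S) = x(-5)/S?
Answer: 13437512550/48604870109 - 109032*√5/48604870109 ≈ 0.27646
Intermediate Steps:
B(S) = 3/S
u(X) = -2 + 5*X² (u(X) = 5*X² - 2 = -2 + 5*X²)
m(l) = 8*l + 24/√(2 + l) (m(l) = 8*(l + 3/(√(l + 2))) = 8*(l + 3/(√(2 + l))) = 8*(l + 3/√(2 + l)) = 8*l + 24/√(2 + l))
(-17660 + 29342)/(m(u(14)) + 34431) = (-17660 + 29342)/((8*(-2 + 5*14²) + 24/√(2 + (-2 + 5*14²))) + 34431) = 11682/((8*(-2 + 5*196) + 24/√(2 + (-2 + 5*196))) + 34431) = 11682/((8*(-2 + 980) + 24/√(2 + (-2 + 980))) + 34431) = 11682/((8*978 + 24/√(2 + 978)) + 34431) = 11682/((7824 + 24/√980) + 34431) = 11682/((7824 + 24*(√5/70)) + 34431) = 11682/((7824 + 12*√5/35) + 34431) = 11682/(42255 + 12*√5/35)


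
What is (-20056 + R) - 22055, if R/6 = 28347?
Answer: 127971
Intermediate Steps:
R = 170082 (R = 6*28347 = 170082)
(-20056 + R) - 22055 = (-20056 + 170082) - 22055 = 150026 - 22055 = 127971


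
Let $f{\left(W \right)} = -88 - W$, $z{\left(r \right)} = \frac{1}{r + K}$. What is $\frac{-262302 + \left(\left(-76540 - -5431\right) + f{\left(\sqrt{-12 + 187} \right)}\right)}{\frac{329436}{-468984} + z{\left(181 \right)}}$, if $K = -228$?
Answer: $\frac{612588972146}{1329373} + \frac{9184270 \sqrt{7}}{1329373} \approx 4.6083 \cdot 10^{5}$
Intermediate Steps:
$z{\left(r \right)} = \frac{1}{-228 + r}$ ($z{\left(r \right)} = \frac{1}{r - 228} = \frac{1}{-228 + r}$)
$\frac{-262302 + \left(\left(-76540 - -5431\right) + f{\left(\sqrt{-12 + 187} \right)}\right)}{\frac{329436}{-468984} + z{\left(181 \right)}} = \frac{-262302 - \left(71197 + \sqrt{-12 + 187}\right)}{\frac{329436}{-468984} + \frac{1}{-228 + 181}} = \frac{-262302 + \left(\left(-76540 + 5431\right) - \left(88 + \sqrt{175}\right)\right)}{329436 \left(- \frac{1}{468984}\right) + \frac{1}{-47}} = \frac{-262302 - \left(71197 + 5 \sqrt{7}\right)}{- \frac{27453}{39082} - \frac{1}{47}} = \frac{-262302 - \left(71197 + 5 \sqrt{7}\right)}{- \frac{1329373}{1836854}} = \left(-262302 - \left(71197 + 5 \sqrt{7}\right)\right) \left(- \frac{1836854}{1329373}\right) = \left(-333499 - 5 \sqrt{7}\right) \left(- \frac{1836854}{1329373}\right) = \frac{612588972146}{1329373} + \frac{9184270 \sqrt{7}}{1329373}$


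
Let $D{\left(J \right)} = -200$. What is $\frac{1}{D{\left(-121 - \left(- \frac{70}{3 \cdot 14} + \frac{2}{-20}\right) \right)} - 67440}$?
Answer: $- \frac{1}{67640} \approx -1.4784 \cdot 10^{-5}$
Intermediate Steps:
$\frac{1}{D{\left(-121 - \left(- \frac{70}{3 \cdot 14} + \frac{2}{-20}\right) \right)} - 67440} = \frac{1}{-200 - 67440} = \frac{1}{-67640} = - \frac{1}{67640}$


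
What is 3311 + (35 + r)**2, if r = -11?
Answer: 3887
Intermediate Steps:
3311 + (35 + r)**2 = 3311 + (35 - 11)**2 = 3311 + 24**2 = 3311 + 576 = 3887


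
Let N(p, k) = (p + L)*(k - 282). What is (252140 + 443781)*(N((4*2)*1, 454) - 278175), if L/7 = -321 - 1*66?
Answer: -516893234987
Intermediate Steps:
L = -2709 (L = 7*(-321 - 1*66) = 7*(-321 - 66) = 7*(-387) = -2709)
N(p, k) = (-2709 + p)*(-282 + k) (N(p, k) = (p - 2709)*(k - 282) = (-2709 + p)*(-282 + k))
(252140 + 443781)*(N((4*2)*1, 454) - 278175) = (252140 + 443781)*((763938 - 2709*454 - 282*4*2 + 454*((4*2)*1)) - 278175) = 695921*((763938 - 1229886 - 2256 + 454*(8*1)) - 278175) = 695921*((763938 - 1229886 - 282*8 + 454*8) - 278175) = 695921*((763938 - 1229886 - 2256 + 3632) - 278175) = 695921*(-464572 - 278175) = 695921*(-742747) = -516893234987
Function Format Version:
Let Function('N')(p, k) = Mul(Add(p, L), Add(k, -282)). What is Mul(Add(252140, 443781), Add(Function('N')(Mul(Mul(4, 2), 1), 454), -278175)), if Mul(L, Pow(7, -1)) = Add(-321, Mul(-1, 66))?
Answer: -516893234987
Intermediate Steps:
L = -2709 (L = Mul(7, Add(-321, Mul(-1, 66))) = Mul(7, Add(-321, -66)) = Mul(7, -387) = -2709)
Function('N')(p, k) = Mul(Add(-2709, p), Add(-282, k)) (Function('N')(p, k) = Mul(Add(p, -2709), Add(k, -282)) = Mul(Add(-2709, p), Add(-282, k)))
Mul(Add(252140, 443781), Add(Function('N')(Mul(Mul(4, 2), 1), 454), -278175)) = Mul(Add(252140, 443781), Add(Add(763938, Mul(-2709, 454), Mul(-282, Mul(Mul(4, 2), 1)), Mul(454, Mul(Mul(4, 2), 1))), -278175)) = Mul(695921, Add(Add(763938, -1229886, Mul(-282, Mul(8, 1)), Mul(454, Mul(8, 1))), -278175)) = Mul(695921, Add(Add(763938, -1229886, Mul(-282, 8), Mul(454, 8)), -278175)) = Mul(695921, Add(Add(763938, -1229886, -2256, 3632), -278175)) = Mul(695921, Add(-464572, -278175)) = Mul(695921, -742747) = -516893234987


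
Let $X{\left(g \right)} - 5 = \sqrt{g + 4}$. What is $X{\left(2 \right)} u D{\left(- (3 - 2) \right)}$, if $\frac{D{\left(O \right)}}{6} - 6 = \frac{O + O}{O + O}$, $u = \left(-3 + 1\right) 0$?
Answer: $0$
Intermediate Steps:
$X{\left(g \right)} = 5 + \sqrt{4 + g}$ ($X{\left(g \right)} = 5 + \sqrt{g + 4} = 5 + \sqrt{4 + g}$)
$u = 0$ ($u = \left(-2\right) 0 = 0$)
$D{\left(O \right)} = 42$ ($D{\left(O \right)} = 36 + 6 \frac{O + O}{O + O} = 36 + 6 \frac{2 O}{2 O} = 36 + 6 \cdot 2 O \frac{1}{2 O} = 36 + 6 \cdot 1 = 36 + 6 = 42$)
$X{\left(2 \right)} u D{\left(- (3 - 2) \right)} = \left(5 + \sqrt{4 + 2}\right) 0 \cdot 42 = \left(5 + \sqrt{6}\right) 0 \cdot 42 = 0 \cdot 42 = 0$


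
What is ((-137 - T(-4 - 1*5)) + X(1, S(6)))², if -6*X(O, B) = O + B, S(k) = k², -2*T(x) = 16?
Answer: 657721/36 ≈ 18270.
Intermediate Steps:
T(x) = -8 (T(x) = -½*16 = -8)
X(O, B) = -B/6 - O/6 (X(O, B) = -(O + B)/6 = -(B + O)/6 = -B/6 - O/6)
((-137 - T(-4 - 1*5)) + X(1, S(6)))² = ((-137 - 1*(-8)) + (-⅙*6² - ⅙*1))² = ((-137 + 8) + (-⅙*36 - ⅙))² = (-129 + (-6 - ⅙))² = (-129 - 37/6)² = (-811/6)² = 657721/36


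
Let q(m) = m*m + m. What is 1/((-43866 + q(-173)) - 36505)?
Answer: -1/50615 ≈ -1.9757e-5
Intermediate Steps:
q(m) = m + m² (q(m) = m² + m = m + m²)
1/((-43866 + q(-173)) - 36505) = 1/((-43866 - 173*(1 - 173)) - 36505) = 1/((-43866 - 173*(-172)) - 36505) = 1/((-43866 + 29756) - 36505) = 1/(-14110 - 36505) = 1/(-50615) = -1/50615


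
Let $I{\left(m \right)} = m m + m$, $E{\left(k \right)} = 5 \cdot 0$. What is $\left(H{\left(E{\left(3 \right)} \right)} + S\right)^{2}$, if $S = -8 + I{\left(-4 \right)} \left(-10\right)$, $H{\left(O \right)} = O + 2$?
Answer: $15876$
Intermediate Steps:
$E{\left(k \right)} = 0$
$H{\left(O \right)} = 2 + O$
$I{\left(m \right)} = m + m^{2}$ ($I{\left(m \right)} = m^{2} + m = m + m^{2}$)
$S = -128$ ($S = -8 + - 4 \left(1 - 4\right) \left(-10\right) = -8 + \left(-4\right) \left(-3\right) \left(-10\right) = -8 + 12 \left(-10\right) = -8 - 120 = -128$)
$\left(H{\left(E{\left(3 \right)} \right)} + S\right)^{2} = \left(\left(2 + 0\right) - 128\right)^{2} = \left(2 - 128\right)^{2} = \left(-126\right)^{2} = 15876$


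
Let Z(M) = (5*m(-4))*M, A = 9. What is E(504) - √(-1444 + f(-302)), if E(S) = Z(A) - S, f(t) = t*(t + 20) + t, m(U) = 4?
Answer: -324 - √83418 ≈ -612.82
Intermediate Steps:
Z(M) = 20*M (Z(M) = (5*4)*M = 20*M)
f(t) = t + t*(20 + t) (f(t) = t*(20 + t) + t = t + t*(20 + t))
E(S) = 180 - S (E(S) = 20*9 - S = 180 - S)
E(504) - √(-1444 + f(-302)) = (180 - 1*504) - √(-1444 - 302*(21 - 302)) = (180 - 504) - √(-1444 - 302*(-281)) = -324 - √(-1444 + 84862) = -324 - √83418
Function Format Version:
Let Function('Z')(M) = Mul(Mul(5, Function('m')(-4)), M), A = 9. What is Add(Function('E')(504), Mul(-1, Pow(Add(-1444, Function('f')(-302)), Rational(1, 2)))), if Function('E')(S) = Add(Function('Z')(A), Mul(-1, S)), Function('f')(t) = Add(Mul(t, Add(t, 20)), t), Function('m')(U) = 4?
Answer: Add(-324, Mul(-1, Pow(83418, Rational(1, 2)))) ≈ -612.82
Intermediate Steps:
Function('Z')(M) = Mul(20, M) (Function('Z')(M) = Mul(Mul(5, 4), M) = Mul(20, M))
Function('f')(t) = Add(t, Mul(t, Add(20, t))) (Function('f')(t) = Add(Mul(t, Add(20, t)), t) = Add(t, Mul(t, Add(20, t))))
Function('E')(S) = Add(180, Mul(-1, S)) (Function('E')(S) = Add(Mul(20, 9), Mul(-1, S)) = Add(180, Mul(-1, S)))
Add(Function('E')(504), Mul(-1, Pow(Add(-1444, Function('f')(-302)), Rational(1, 2)))) = Add(Add(180, Mul(-1, 504)), Mul(-1, Pow(Add(-1444, Mul(-302, Add(21, -302))), Rational(1, 2)))) = Add(Add(180, -504), Mul(-1, Pow(Add(-1444, Mul(-302, -281)), Rational(1, 2)))) = Add(-324, Mul(-1, Pow(Add(-1444, 84862), Rational(1, 2)))) = Add(-324, Mul(-1, Pow(83418, Rational(1, 2))))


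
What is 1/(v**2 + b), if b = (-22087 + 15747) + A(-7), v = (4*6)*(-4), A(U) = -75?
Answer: 1/2801 ≈ 0.00035702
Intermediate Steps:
v = -96 (v = 24*(-4) = -96)
b = -6415 (b = (-22087 + 15747) - 75 = -6340 - 75 = -6415)
1/(v**2 + b) = 1/((-96)**2 - 6415) = 1/(9216 - 6415) = 1/2801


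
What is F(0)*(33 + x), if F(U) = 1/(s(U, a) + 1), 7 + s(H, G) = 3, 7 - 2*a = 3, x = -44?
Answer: 11/3 ≈ 3.6667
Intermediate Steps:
a = 2 (a = 7/2 - 1/2*3 = 7/2 - 3/2 = 2)
s(H, G) = -4 (s(H, G) = -7 + 3 = -4)
F(U) = -1/3 (F(U) = 1/(-4 + 1) = 1/(-3) = -1/3)
F(0)*(33 + x) = -(33 - 44)/3 = -1/3*(-11) = 11/3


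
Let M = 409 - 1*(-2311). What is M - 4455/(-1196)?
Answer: 3257575/1196 ≈ 2723.7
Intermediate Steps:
M = 2720 (M = 409 + 2311 = 2720)
M - 4455/(-1196) = 2720 - 4455/(-1196) = 2720 - 4455*(-1)/1196 = 2720 - 1*(-4455/1196) = 2720 + 4455/1196 = 3257575/1196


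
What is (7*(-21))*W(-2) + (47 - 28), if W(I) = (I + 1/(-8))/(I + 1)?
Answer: -2347/8 ≈ -293.38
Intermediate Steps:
W(I) = (-⅛ + I)/(1 + I) (W(I) = (I - ⅛)/(1 + I) = (-⅛ + I)/(1 + I))
(7*(-21))*W(-2) + (47 - 28) = (7*(-21))*((-⅛ - 2)/(1 - 2)) + (47 - 28) = -147*(-17)/((-1)*8) + 19 = -(-147)*(-17)/8 + 19 = -147*17/8 + 19 = -2499/8 + 19 = -2347/8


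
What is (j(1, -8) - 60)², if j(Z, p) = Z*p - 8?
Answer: 5776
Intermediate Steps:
j(Z, p) = -8 + Z*p
(j(1, -8) - 60)² = ((-8 + 1*(-8)) - 60)² = ((-8 - 8) - 60)² = (-16 - 60)² = (-76)² = 5776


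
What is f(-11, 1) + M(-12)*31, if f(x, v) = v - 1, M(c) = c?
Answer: -372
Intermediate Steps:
f(x, v) = -1 + v
f(-11, 1) + M(-12)*31 = (-1 + 1) - 12*31 = 0 - 372 = -372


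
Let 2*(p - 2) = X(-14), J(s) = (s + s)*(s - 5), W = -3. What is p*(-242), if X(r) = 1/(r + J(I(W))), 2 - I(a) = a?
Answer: -6655/14 ≈ -475.36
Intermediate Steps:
I(a) = 2 - a
J(s) = 2*s*(-5 + s) (J(s) = (2*s)*(-5 + s) = 2*s*(-5 + s))
X(r) = 1/r (X(r) = 1/(r + 2*(2 - 1*(-3))*(-5 + (2 - 1*(-3)))) = 1/(r + 2*(2 + 3)*(-5 + (2 + 3))) = 1/(r + 2*5*(-5 + 5)) = 1/(r + 2*5*0) = 1/(r + 0) = 1/r)
p = 55/28 (p = 2 + (1/2)/(-14) = 2 + (1/2)*(-1/14) = 2 - 1/28 = 55/28 ≈ 1.9643)
p*(-242) = (55/28)*(-242) = -6655/14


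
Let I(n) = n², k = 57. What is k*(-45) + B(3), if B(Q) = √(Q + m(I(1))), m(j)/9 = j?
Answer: -2565 + 2*√3 ≈ -2561.5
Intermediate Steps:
m(j) = 9*j
B(Q) = √(9 + Q) (B(Q) = √(Q + 9*1²) = √(Q + 9*1) = √(Q + 9) = √(9 + Q))
k*(-45) + B(3) = 57*(-45) + √(9 + 3) = -2565 + √12 = -2565 + 2*√3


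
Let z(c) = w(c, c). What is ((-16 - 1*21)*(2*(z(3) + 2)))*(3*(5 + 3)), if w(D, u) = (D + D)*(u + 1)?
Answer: -46176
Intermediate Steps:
w(D, u) = 2*D*(1 + u) (w(D, u) = (2*D)*(1 + u) = 2*D*(1 + u))
z(c) = 2*c*(1 + c)
((-16 - 1*21)*(2*(z(3) + 2)))*(3*(5 + 3)) = ((-16 - 1*21)*(2*(2*3*(1 + 3) + 2)))*(3*(5 + 3)) = ((-16 - 21)*(2*(2*3*4 + 2)))*(3*8) = -74*(24 + 2)*24 = -74*26*24 = -37*52*24 = -1924*24 = -46176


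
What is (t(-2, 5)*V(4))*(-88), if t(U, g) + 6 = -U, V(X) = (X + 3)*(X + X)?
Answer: 19712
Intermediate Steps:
V(X) = 2*X*(3 + X) (V(X) = (3 + X)*(2*X) = 2*X*(3 + X))
t(U, g) = -6 - U
(t(-2, 5)*V(4))*(-88) = ((-6 - 1*(-2))*(2*4*(3 + 4)))*(-88) = ((-6 + 2)*(2*4*7))*(-88) = -4*56*(-88) = -224*(-88) = 19712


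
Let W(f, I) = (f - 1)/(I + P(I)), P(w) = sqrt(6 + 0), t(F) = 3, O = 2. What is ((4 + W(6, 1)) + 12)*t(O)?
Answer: 45 + 3*sqrt(6) ≈ 52.348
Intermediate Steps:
P(w) = sqrt(6)
W(f, I) = (-1 + f)/(I + sqrt(6)) (W(f, I) = (f - 1)/(I + sqrt(6)) = (-1 + f)/(I + sqrt(6)))
((4 + W(6, 1)) + 12)*t(O) = ((4 + (-1 + 6)/(1 + sqrt(6))) + 12)*3 = ((4 + 5/(1 + sqrt(6))) + 12)*3 = (16 + 5/(1 + sqrt(6)))*3 = 48 + 15/(1 + sqrt(6))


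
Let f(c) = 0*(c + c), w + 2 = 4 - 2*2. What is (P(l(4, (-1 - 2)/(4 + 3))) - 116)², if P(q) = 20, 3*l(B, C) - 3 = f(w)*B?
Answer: 9216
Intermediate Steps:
w = -2 (w = -2 + (4 - 2*2) = -2 + (4 - 4) = -2 + 0 = -2)
f(c) = 0 (f(c) = 0*(2*c) = 0)
l(B, C) = 1 (l(B, C) = 1 + (0*B)/3 = 1 + (⅓)*0 = 1 + 0 = 1)
(P(l(4, (-1 - 2)/(4 + 3))) - 116)² = (20 - 116)² = (-96)² = 9216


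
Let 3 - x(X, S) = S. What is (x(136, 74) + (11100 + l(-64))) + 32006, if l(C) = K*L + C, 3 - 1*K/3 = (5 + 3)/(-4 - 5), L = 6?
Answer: 43041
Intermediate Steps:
K = 35/3 (K = 9 - 3*(5 + 3)/(-4 - 5) = 9 - 24/(-9) = 9 - 24*(-1)/9 = 9 - 3*(-8/9) = 9 + 8/3 = 35/3 ≈ 11.667)
x(X, S) = 3 - S
l(C) = 70 + C (l(C) = (35/3)*6 + C = 70 + C)
(x(136, 74) + (11100 + l(-64))) + 32006 = ((3 - 1*74) + (11100 + (70 - 64))) + 32006 = ((3 - 74) + (11100 + 6)) + 32006 = (-71 + 11106) + 32006 = 11035 + 32006 = 43041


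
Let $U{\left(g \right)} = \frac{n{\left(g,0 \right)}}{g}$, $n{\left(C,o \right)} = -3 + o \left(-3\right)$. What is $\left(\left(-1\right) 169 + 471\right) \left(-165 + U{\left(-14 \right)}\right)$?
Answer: $- \frac{348357}{7} \approx -49765.0$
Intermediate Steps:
$n{\left(C,o \right)} = -3 - 3 o$
$U{\left(g \right)} = - \frac{3}{g}$ ($U{\left(g \right)} = \frac{-3 - 0}{g} = \frac{-3 + 0}{g} = - \frac{3}{g}$)
$\left(\left(-1\right) 169 + 471\right) \left(-165 + U{\left(-14 \right)}\right) = \left(\left(-1\right) 169 + 471\right) \left(-165 - \frac{3}{-14}\right) = \left(-169 + 471\right) \left(-165 - - \frac{3}{14}\right) = 302 \left(-165 + \frac{3}{14}\right) = 302 \left(- \frac{2307}{14}\right) = - \frac{348357}{7}$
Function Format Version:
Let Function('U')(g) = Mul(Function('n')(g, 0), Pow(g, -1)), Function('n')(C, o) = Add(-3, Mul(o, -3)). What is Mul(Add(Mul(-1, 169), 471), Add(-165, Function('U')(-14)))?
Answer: Rational(-348357, 7) ≈ -49765.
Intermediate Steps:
Function('n')(C, o) = Add(-3, Mul(-3, o))
Function('U')(g) = Mul(-3, Pow(g, -1)) (Function('U')(g) = Mul(Add(-3, Mul(-3, 0)), Pow(g, -1)) = Mul(Add(-3, 0), Pow(g, -1)) = Mul(-3, Pow(g, -1)))
Mul(Add(Mul(-1, 169), 471), Add(-165, Function('U')(-14))) = Mul(Add(Mul(-1, 169), 471), Add(-165, Mul(-3, Pow(-14, -1)))) = Mul(Add(-169, 471), Add(-165, Mul(-3, Rational(-1, 14)))) = Mul(302, Add(-165, Rational(3, 14))) = Mul(302, Rational(-2307, 14)) = Rational(-348357, 7)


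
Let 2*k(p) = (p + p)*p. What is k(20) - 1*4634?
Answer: -4234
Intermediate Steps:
k(p) = p² (k(p) = ((p + p)*p)/2 = ((2*p)*p)/2 = (2*p²)/2 = p²)
k(20) - 1*4634 = 20² - 1*4634 = 400 - 4634 = -4234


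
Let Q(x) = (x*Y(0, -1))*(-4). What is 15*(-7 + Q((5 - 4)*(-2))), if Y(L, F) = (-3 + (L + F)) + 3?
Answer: -225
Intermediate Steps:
Y(L, F) = F + L (Y(L, F) = (-3 + (F + L)) + 3 = (-3 + F + L) + 3 = F + L)
Q(x) = 4*x (Q(x) = (x*(-1 + 0))*(-4) = (x*(-1))*(-4) = -x*(-4) = 4*x)
15*(-7 + Q((5 - 4)*(-2))) = 15*(-7 + 4*((5 - 4)*(-2))) = 15*(-7 + 4*(1*(-2))) = 15*(-7 + 4*(-2)) = 15*(-7 - 8) = 15*(-15) = -225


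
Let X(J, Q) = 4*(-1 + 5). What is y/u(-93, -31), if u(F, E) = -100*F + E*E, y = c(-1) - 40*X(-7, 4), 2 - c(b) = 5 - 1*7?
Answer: -636/10261 ≈ -0.061982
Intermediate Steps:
c(b) = 4 (c(b) = 2 - (5 - 1*7) = 2 - (5 - 7) = 2 - 1*(-2) = 2 + 2 = 4)
X(J, Q) = 16 (X(J, Q) = 4*4 = 16)
y = -636 (y = 4 - 40*16 = 4 - 640 = -636)
u(F, E) = E**2 - 100*F (u(F, E) = -100*F + E**2 = E**2 - 100*F)
y/u(-93, -31) = -636/((-31)**2 - 100*(-93)) = -636/(961 + 9300) = -636/10261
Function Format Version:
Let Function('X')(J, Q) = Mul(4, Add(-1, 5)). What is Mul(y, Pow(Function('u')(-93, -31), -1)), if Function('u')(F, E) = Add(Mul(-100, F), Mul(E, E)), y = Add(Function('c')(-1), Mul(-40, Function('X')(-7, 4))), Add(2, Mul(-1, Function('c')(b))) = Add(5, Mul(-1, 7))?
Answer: Rational(-636, 10261) ≈ -0.061982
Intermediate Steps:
Function('c')(b) = 4 (Function('c')(b) = Add(2, Mul(-1, Add(5, Mul(-1, 7)))) = Add(2, Mul(-1, Add(5, -7))) = Add(2, Mul(-1, -2)) = Add(2, 2) = 4)
Function('X')(J, Q) = 16 (Function('X')(J, Q) = Mul(4, 4) = 16)
y = -636 (y = Add(4, Mul(-40, 16)) = Add(4, -640) = -636)
Function('u')(F, E) = Add(Pow(E, 2), Mul(-100, F)) (Function('u')(F, E) = Add(Mul(-100, F), Pow(E, 2)) = Add(Pow(E, 2), Mul(-100, F)))
Mul(y, Pow(Function('u')(-93, -31), -1)) = Mul(-636, Pow(Add(Pow(-31, 2), Mul(-100, -93)), -1)) = Mul(-636, Pow(Add(961, 9300), -1)) = Mul(-636, Pow(10261, -1)) = Mul(-636, Rational(1, 10261)) = Rational(-636, 10261)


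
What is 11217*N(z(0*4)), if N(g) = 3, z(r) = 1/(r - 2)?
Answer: 33651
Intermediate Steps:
z(r) = 1/(-2 + r)
11217*N(z(0*4)) = 11217*3 = 33651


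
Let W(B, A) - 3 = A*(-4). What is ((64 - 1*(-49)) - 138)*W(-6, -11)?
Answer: -1175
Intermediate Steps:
W(B, A) = 3 - 4*A (W(B, A) = 3 + A*(-4) = 3 - 4*A)
((64 - 1*(-49)) - 138)*W(-6, -11) = ((64 - 1*(-49)) - 138)*(3 - 4*(-11)) = ((64 + 49) - 138)*(3 + 44) = (113 - 138)*47 = -25*47 = -1175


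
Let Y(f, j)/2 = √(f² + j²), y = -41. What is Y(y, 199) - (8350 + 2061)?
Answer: -10411 + 2*√41282 ≈ -10005.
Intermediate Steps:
Y(f, j) = 2*√(f² + j²)
Y(y, 199) - (8350 + 2061) = 2*√((-41)² + 199²) - (8350 + 2061) = 2*√(1681 + 39601) - 1*10411 = 2*√41282 - 10411 = -10411 + 2*√41282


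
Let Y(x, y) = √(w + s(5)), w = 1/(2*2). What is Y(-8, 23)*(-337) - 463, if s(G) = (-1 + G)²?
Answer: -463 - 337*√65/2 ≈ -1821.5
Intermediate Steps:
w = ¼ (w = 1/4 = ¼ ≈ 0.25000)
Y(x, y) = √65/2 (Y(x, y) = √(¼ + (-1 + 5)²) = √(¼ + 4²) = √(¼ + 16) = √(65/4) = √65/2)
Y(-8, 23)*(-337) - 463 = (√65/2)*(-337) - 463 = -337*√65/2 - 463 = -463 - 337*√65/2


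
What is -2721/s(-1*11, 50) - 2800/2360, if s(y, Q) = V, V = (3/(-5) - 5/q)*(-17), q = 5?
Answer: -812215/8024 ≈ -101.22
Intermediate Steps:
V = 136/5 (V = (3/(-5) - 5/5)*(-17) = (3*(-⅕) - 5*⅕)*(-17) = (-⅗ - 1)*(-17) = -8/5*(-17) = 136/5 ≈ 27.200)
s(y, Q) = 136/5
-2721/s(-1*11, 50) - 2800/2360 = -2721/136/5 - 2800/2360 = -2721*5/136 - 2800*1/2360 = -13605/136 - 70/59 = -812215/8024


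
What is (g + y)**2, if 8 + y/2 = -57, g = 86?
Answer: 1936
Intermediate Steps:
y = -130 (y = -16 + 2*(-57) = -16 - 114 = -130)
(g + y)**2 = (86 - 130)**2 = (-44)**2 = 1936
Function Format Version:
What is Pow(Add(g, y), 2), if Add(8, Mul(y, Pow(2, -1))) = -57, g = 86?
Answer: 1936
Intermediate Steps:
y = -130 (y = Add(-16, Mul(2, -57)) = Add(-16, -114) = -130)
Pow(Add(g, y), 2) = Pow(Add(86, -130), 2) = Pow(-44, 2) = 1936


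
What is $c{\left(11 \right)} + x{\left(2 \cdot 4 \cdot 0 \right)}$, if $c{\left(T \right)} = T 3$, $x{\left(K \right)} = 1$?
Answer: $34$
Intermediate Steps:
$c{\left(T \right)} = 3 T$
$c{\left(11 \right)} + x{\left(2 \cdot 4 \cdot 0 \right)} = 3 \cdot 11 + 1 = 33 + 1 = 34$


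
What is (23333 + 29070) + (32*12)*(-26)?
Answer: 42419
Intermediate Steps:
(23333 + 29070) + (32*12)*(-26) = 52403 + 384*(-26) = 52403 - 9984 = 42419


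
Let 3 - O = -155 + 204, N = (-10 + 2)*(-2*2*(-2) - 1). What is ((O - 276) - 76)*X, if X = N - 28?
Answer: 33432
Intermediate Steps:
N = -56 (N = -8*(-4*(-2) - 1) = -8*(8 - 1) = -8*7 = -56)
O = -46 (O = 3 - (-155 + 204) = 3 - 1*49 = 3 - 49 = -46)
X = -84 (X = -56 - 28 = -84)
((O - 276) - 76)*X = ((-46 - 276) - 76)*(-84) = (-322 - 76)*(-84) = -398*(-84) = 33432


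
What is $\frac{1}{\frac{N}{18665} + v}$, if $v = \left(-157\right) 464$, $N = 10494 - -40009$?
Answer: $- \frac{18665}{1359657417} \approx -1.3728 \cdot 10^{-5}$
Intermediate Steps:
$N = 50503$ ($N = 10494 + 40009 = 50503$)
$v = -72848$
$\frac{1}{\frac{N}{18665} + v} = \frac{1}{\frac{50503}{18665} - 72848} = \frac{1}{- \frac{1359657417}{18665}} = - \frac{18665}{1359657417}$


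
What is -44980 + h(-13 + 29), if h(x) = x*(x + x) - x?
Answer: -44484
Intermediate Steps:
h(x) = -x + 2*x² (h(x) = x*(2*x) - x = 2*x² - x = -x + 2*x²)
-44980 + h(-13 + 29) = -44980 + (-13 + 29)*(-1 + 2*(-13 + 29)) = -44980 + 16*(-1 + 2*16) = -44980 + 16*(-1 + 32) = -44980 + 16*31 = -44980 + 496 = -44484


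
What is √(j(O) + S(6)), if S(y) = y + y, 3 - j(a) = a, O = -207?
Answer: √222 ≈ 14.900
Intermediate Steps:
j(a) = 3 - a
S(y) = 2*y
√(j(O) + S(6)) = √((3 - 1*(-207)) + 2*6) = √((3 + 207) + 12) = √(210 + 12) = √222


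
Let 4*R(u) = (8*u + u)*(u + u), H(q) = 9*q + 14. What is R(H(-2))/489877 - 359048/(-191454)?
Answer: 87951570892/46894455579 ≈ 1.8755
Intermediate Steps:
H(q) = 14 + 9*q
R(u) = 9*u²/2 (R(u) = ((8*u + u)*(u + u))/4 = ((9*u)*(2*u))/4 = (18*u²)/4 = 9*u²/2)
R(H(-2))/489877 - 359048/(-191454) = (9*(14 + 9*(-2))²/2)/489877 - 359048/(-191454) = (9*(14 - 18)²/2)*(1/489877) - 359048*(-1/191454) = ((9/2)*(-4)²)*(1/489877) + 179524/95727 = ((9/2)*16)*(1/489877) + 179524/95727 = 72*(1/489877) + 179524/95727 = 72/489877 + 179524/95727 = 87951570892/46894455579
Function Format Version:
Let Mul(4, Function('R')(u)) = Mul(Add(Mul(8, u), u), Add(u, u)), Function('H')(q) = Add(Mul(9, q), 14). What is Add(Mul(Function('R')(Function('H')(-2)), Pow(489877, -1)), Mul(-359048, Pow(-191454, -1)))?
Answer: Rational(87951570892, 46894455579) ≈ 1.8755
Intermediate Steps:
Function('H')(q) = Add(14, Mul(9, q))
Function('R')(u) = Mul(Rational(9, 2), Pow(u, 2)) (Function('R')(u) = Mul(Rational(1, 4), Mul(Add(Mul(8, u), u), Add(u, u))) = Mul(Rational(1, 4), Mul(Mul(9, u), Mul(2, u))) = Mul(Rational(1, 4), Mul(18, Pow(u, 2))) = Mul(Rational(9, 2), Pow(u, 2)))
Add(Mul(Function('R')(Function('H')(-2)), Pow(489877, -1)), Mul(-359048, Pow(-191454, -1))) = Add(Mul(Mul(Rational(9, 2), Pow(Add(14, Mul(9, -2)), 2)), Pow(489877, -1)), Mul(-359048, Pow(-191454, -1))) = Add(Mul(Mul(Rational(9, 2), Pow(Add(14, -18), 2)), Rational(1, 489877)), Mul(-359048, Rational(-1, 191454))) = Add(Mul(Mul(Rational(9, 2), Pow(-4, 2)), Rational(1, 489877)), Rational(179524, 95727)) = Add(Mul(Mul(Rational(9, 2), 16), Rational(1, 489877)), Rational(179524, 95727)) = Add(Mul(72, Rational(1, 489877)), Rational(179524, 95727)) = Add(Rational(72, 489877), Rational(179524, 95727)) = Rational(87951570892, 46894455579)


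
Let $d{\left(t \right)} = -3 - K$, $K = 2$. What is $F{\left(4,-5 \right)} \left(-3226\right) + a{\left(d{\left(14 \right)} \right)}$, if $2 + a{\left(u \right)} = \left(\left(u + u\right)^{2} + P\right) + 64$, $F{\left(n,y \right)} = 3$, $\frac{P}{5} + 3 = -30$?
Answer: $-9681$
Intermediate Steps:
$P = -165$ ($P = -15 + 5 \left(-30\right) = -15 - 150 = -165$)
$d{\left(t \right)} = -5$ ($d{\left(t \right)} = -3 - 2 = -5$)
$a{\left(u \right)} = -103 + 4 u^{2}$ ($a{\left(u \right)} = -2 + \left(\left(\left(u + u\right)^{2} - 165\right) + 64\right) = -2 + \left(\left(\left(2 u\right)^{2} - 165\right) + 64\right) = -2 + \left(\left(4 u^{2} - 165\right) + 64\right) = -2 + \left(\left(-165 + 4 u^{2}\right) + 64\right) = -2 + \left(-101 + 4 u^{2}\right) = -103 + 4 u^{2}$)
$F{\left(4,-5 \right)} \left(-3226\right) + a{\left(d{\left(14 \right)} \right)} = 3 \left(-3226\right) - \left(103 - 4 \left(-5\right)^{2}\right) = -9678 + \left(-103 + 4 \cdot 25\right) = -9678 + \left(-103 + 100\right) = -9678 - 3 = -9681$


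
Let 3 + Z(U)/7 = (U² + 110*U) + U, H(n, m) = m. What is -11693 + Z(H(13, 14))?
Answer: 536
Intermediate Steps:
Z(U) = -21 + 7*U² + 777*U (Z(U) = -21 + 7*((U² + 110*U) + U) = -21 + 7*(U² + 111*U) = -21 + (7*U² + 777*U) = -21 + 7*U² + 777*U)
-11693 + Z(H(13, 14)) = -11693 + (-21 + 7*14² + 777*14) = -11693 + (-21 + 7*196 + 10878) = -11693 + (-21 + 1372 + 10878) = -11693 + 12229 = 536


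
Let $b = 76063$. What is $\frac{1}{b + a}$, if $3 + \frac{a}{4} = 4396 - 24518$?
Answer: $- \frac{1}{4437} \approx -0.00022538$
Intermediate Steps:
$a = -80500$ ($a = -12 + 4 \left(4396 - 24518\right) = -12 + 4 \left(-20122\right) = -12 - 80488 = -80500$)
$\frac{1}{b + a} = \frac{1}{76063 - 80500} = \frac{1}{-4437} = - \frac{1}{4437}$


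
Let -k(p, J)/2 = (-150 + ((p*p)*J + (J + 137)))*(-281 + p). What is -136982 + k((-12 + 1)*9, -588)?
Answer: -4380464622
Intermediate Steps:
k(p, J) = -2*(-281 + p)*(-13 + J + J*p**2) (k(p, J) = -2*(-150 + ((p*p)*J + (J + 137)))*(-281 + p) = -2*(-150 + (p**2*J + (137 + J)))*(-281 + p) = -2*(-150 + (J*p**2 + (137 + J)))*(-281 + p) = -2*(-150 + (137 + J + J*p**2))*(-281 + p) = -2*(-13 + J + J*p**2)*(-281 + p) = -2*(-281 + p)*(-13 + J + J*p**2))
-136982 + k((-12 + 1)*9, -588) = -136982 + (-7306 + 26*((-12 + 1)*9) + 562*(-588) - 2*(-588)*(-12 + 1)*9 - 2*(-588)*((-12 + 1)*9)**3 + 562*(-588)*((-12 + 1)*9)**2) = -136982 + (-7306 + 26*(-11*9) - 330456 - 2*(-588)*(-11*9) - 2*(-588)*(-11*9)**3 + 562*(-588)*(-11*9)**2) = -136982 + (-7306 + 26*(-99) - 330456 - 2*(-588)*(-99) - 2*(-588)*(-99)**3 + 562*(-588)*(-99)**2) = -136982 + (-7306 - 2574 - 330456 - 116424 - 2*(-588)*(-970299) + 562*(-588)*9801) = -136982 + (-7306 - 2574 - 330456 - 116424 - 1141071624 - 3238799256) = -136982 - 4380327640 = -4380464622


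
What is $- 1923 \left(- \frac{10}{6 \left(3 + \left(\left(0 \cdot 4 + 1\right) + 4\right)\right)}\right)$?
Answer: $\frac{3205}{8} \approx 400.63$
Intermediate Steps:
$- 1923 \left(- \frac{10}{6 \left(3 + \left(\left(0 \cdot 4 + 1\right) + 4\right)\right)}\right) = - 1923 \left(- \frac{10}{6 \left(3 + \left(\left(0 + 1\right) + 4\right)\right)}\right) = - 1923 \left(- \frac{10}{6 \left(3 + \left(1 + 4\right)\right)}\right) = - 1923 \left(- \frac{10}{6 \left(3 + 5\right)}\right) = - 1923 \left(- \frac{10}{6 \cdot 8}\right) = - 1923 \left(- \frac{10}{48}\right) = - 1923 \left(\left(-10\right) \frac{1}{48}\right) = \left(-1923\right) \left(- \frac{5}{24}\right) = \frac{3205}{8}$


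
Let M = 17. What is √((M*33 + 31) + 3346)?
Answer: √3938 ≈ 62.753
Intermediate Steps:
√((M*33 + 31) + 3346) = √((17*33 + 31) + 3346) = √((561 + 31) + 3346) = √(592 + 3346) = √3938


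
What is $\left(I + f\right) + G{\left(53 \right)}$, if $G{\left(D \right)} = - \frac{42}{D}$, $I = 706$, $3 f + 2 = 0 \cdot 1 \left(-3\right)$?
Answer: $\frac{112022}{159} \approx 704.54$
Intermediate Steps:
$f = - \frac{2}{3}$ ($f = - \frac{2}{3} + \frac{0 \cdot 1 \left(-3\right)}{3} = - \frac{2}{3} + \frac{0 \left(-3\right)}{3} = - \frac{2}{3} + \frac{1}{3} \cdot 0 = - \frac{2}{3} + 0 = - \frac{2}{3} \approx -0.66667$)
$\left(I + f\right) + G{\left(53 \right)} = \left(706 - \frac{2}{3}\right) - \frac{42}{53} = \frac{2116}{3} - \frac{42}{53} = \frac{112022}{159}$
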